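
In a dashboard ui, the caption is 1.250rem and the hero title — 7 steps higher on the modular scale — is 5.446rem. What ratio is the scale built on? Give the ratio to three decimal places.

The ratio satisfies 1.250 × r⁷ = 5.446, so r = (5.446 / 1.250)^(1/7).
r = 4.3568^(1/7) ≈ 1.2340

1.234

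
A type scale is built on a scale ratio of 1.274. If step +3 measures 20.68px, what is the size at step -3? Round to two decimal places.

Moving from step +3 to step -3 is 6 steps down, so divide by r⁶.
20.68 ÷ 1.274⁶ = 20.68 ÷ 4.27579 ≈ 4.837

4.84px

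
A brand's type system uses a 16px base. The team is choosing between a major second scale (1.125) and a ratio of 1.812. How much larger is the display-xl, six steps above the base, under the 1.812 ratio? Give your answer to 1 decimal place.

Major second: 16.0 × 1.125⁶ = 32.437px
At 1.812: 16.0 × 1.812⁶ = 566.329px
Difference: 566.329 − 32.437 = 533.892px

533.9px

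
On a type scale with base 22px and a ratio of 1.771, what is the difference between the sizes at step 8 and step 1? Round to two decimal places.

2090.02px

Step 1: 22.0 × 1.771 = 38.9620px
Step 8: 22.0 × 1.771⁸ = 2128.9780px
Difference: 2128.9780 − 38.9620 = 2090.0160px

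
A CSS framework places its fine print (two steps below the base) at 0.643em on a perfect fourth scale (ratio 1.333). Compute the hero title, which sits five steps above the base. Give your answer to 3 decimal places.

4.809em

0.643 × 1.333⁷ = 0.643 × 7.47844 ≈ 4.809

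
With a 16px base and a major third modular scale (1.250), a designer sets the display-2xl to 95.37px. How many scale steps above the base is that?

1.250ⁿ = 95.37 / 16 = 5.9606
n = ln(5.9606) / ln(1.250) = 1.7852 / 0.2231 ≈ 8.00

8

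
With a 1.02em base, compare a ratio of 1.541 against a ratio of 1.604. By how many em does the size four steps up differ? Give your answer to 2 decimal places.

1.00em

At 1.541: 1.02 × 1.541⁴ = 5.7519em
At 1.604: 1.02 × 1.604⁴ = 6.7518em
Difference: 6.7518 − 5.7519 = 0.9999em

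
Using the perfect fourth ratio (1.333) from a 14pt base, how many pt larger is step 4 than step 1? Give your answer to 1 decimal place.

25.5pt

Step 1: 14.0 × 1.333 = 18.662pt
Step 4: 14.0 × 1.333⁴ = 44.203pt
Difference: 44.203 − 18.662 = 25.541pt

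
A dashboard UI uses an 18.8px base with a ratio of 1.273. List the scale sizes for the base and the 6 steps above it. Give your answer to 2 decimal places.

Step 0: 18.8px
Step 1: 18.8 × 1.273 = 23.93
Step 2: 18.8 × 1.273² = 30.47
Step 3: 18.8 × 1.273³ = 38.78
Step 4: 18.8 × 1.273⁴ = 49.37
Step 5: 18.8 × 1.273⁵ = 62.85
Step 6: 18.8 × 1.273⁶ = 80.01

18.80px, 23.93px, 30.47px, 38.78px, 49.37px, 62.85px, 80.01px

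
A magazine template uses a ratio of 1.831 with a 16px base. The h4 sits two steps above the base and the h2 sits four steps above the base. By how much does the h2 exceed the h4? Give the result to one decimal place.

126.2px

Step 2: 16.0 × 1.831² = 53.641px
Step 4: 16.0 × 1.831⁴ = 179.835px
Difference: 179.835 − 53.641 = 126.194px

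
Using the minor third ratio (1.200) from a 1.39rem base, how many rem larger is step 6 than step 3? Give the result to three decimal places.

1.749rem

Step 3: 1.39 × 1.200³ = 2.40192rem
Step 6: 1.39 × 1.200⁶ = 4.15052rem
Difference: 4.15052 − 2.40192 = 1.74860rem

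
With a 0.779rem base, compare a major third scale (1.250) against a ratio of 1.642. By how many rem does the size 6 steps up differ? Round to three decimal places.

Major third: 0.779 × 1.250⁶ = 2.97165rem
At 1.642: 0.779 × 1.642⁶ = 15.26780rem
Difference: 15.26780 − 2.97165 = 12.29615rem

12.296rem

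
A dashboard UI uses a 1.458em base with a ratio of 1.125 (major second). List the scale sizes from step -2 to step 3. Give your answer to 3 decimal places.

Step -2: 1.458 ÷ 1.125² = 1.152
Step -1: 1.458 ÷ 1.125 = 1.296
Step 0: 1.458em
Step 1: 1.458 × 1.125 = 1.640
Step 2: 1.458 × 1.125² = 1.845
Step 3: 1.458 × 1.125³ = 2.076

1.152em, 1.296em, 1.458em, 1.640em, 1.845em, 2.076em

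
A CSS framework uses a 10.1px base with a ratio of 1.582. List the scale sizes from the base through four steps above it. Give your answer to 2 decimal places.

Step 0: 10.1px
Step 1: 10.1 × 1.582 = 15.98
Step 2: 10.1 × 1.582² = 25.28
Step 3: 10.1 × 1.582³ = 39.99
Step 4: 10.1 × 1.582⁴ = 63.26

10.10px, 15.98px, 25.28px, 39.99px, 63.26px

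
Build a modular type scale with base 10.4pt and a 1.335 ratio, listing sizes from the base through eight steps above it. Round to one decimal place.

10.4pt, 13.9pt, 18.5pt, 24.7pt, 33.0pt, 44.1pt, 58.9pt, 78.6pt, 104.9pt

Step 0: 10.4pt
Step 1: 10.4 × 1.335 = 13.9
Step 2: 10.4 × 1.335² = 18.5
Step 3: 10.4 × 1.335³ = 24.7
Step 4: 10.4 × 1.335⁴ = 33.0
Step 5: 10.4 × 1.335⁵ = 44.1
Step 6: 10.4 × 1.335⁶ = 58.9
Step 7: 10.4 × 1.335⁷ = 78.6
Step 8: 10.4 × 1.335⁸ = 104.9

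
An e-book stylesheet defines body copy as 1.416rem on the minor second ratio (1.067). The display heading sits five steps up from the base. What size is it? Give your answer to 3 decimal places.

1.958rem

Every step multiplies by the scale ratio.
1.416 × 1.067⁵ = 1.416 × 1.38300 ≈ 1.958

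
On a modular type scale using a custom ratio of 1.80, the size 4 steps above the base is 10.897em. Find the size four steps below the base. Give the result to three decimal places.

0.099em

Moving from step +4 to step -4 is 8 steps down, so divide by r⁸.
10.897 ÷ 1.80⁸ = 10.897 ÷ 110.19961 ≈ 0.099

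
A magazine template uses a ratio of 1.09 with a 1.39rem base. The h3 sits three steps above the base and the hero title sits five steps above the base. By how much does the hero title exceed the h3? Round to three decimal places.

Step 3: 1.39 × 1.09³ = 1.80009rem
Step 5: 1.39 × 1.09⁵ = 2.13869rem
Difference: 2.13869 − 1.80009 = 0.33860rem

0.339rem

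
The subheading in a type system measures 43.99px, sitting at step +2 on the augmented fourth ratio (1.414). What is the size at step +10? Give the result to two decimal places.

702.99px

The gap is 10 − (2) = 8 steps, so the factor is 1.414^8.
43.99 × 1.414⁸ = 43.99 × 15.98068 ≈ 702.990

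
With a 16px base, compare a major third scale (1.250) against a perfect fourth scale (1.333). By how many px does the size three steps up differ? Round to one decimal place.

6.6px

Major third: 16.0 × 1.250³ = 31.250px
Perfect fourth: 16.0 × 1.333³ = 37.897px
Difference: 37.897 − 31.250 = 6.647px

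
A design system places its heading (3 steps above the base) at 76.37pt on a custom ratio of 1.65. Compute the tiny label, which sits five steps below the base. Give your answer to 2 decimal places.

1.39pt

76.37 ÷ 1.65⁸ = 76.37 ÷ 54.93784 ≈ 1.390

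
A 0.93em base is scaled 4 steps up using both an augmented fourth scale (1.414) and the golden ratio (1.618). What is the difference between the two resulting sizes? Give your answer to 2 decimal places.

Augmented fourth: 0.93 × 1.414⁴ = 3.7178em
Golden ratio: 0.93 × 1.618⁴ = 6.3738em
Difference: 6.3738 − 3.7178 = 2.6560em

2.66em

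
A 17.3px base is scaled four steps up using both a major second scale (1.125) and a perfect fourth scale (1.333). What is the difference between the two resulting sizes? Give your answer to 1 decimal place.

Major second: 17.3 × 1.125⁴ = 27.711px
Perfect fourth: 17.3 × 1.333⁴ = 54.622px
Difference: 54.622 − 27.711 = 26.911px

26.9px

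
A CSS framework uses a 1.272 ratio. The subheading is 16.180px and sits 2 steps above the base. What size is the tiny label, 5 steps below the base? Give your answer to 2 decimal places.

3.00px

The gap is -5 − (2) = -7 steps, so the factor is 1.272^-7.
16.180 ÷ 1.272⁷ = 16.180 ÷ 5.38778 ≈ 3.003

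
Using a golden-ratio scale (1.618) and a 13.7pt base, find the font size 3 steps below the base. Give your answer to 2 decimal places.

3.23pt

A modular type scale is a geometric sequence: sizeₙ = base × rⁿ.
13.7 ÷ 1.618³ = 13.7 ÷ 4.23580 ≈ 3.23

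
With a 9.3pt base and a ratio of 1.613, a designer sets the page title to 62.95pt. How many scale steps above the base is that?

4

1.613ⁿ = 62.95 / 9.3 = 6.7688
n = ln(6.7688) / ln(1.613) = 1.9123 / 0.4781 ≈ 4.00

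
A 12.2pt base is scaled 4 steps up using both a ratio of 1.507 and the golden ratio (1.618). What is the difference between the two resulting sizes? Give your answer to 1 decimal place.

At 1.507: 12.2 × 1.507⁴ = 62.923pt
Golden ratio: 12.2 × 1.618⁴ = 83.613pt
Difference: 83.613 − 62.923 = 20.690pt

20.7pt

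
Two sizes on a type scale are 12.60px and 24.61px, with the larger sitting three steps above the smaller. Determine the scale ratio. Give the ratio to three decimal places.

r³ = 24.61 / 12.60, so r = (24.61/12.60)^(1/3).
r = 1.9532^(1/3) ≈ 1.2500

1.250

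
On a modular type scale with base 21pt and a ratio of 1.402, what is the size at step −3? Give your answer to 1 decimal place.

7.6pt

Every step multiplies by the scale ratio.
21.0 ÷ 1.402³ = 21.0 ÷ 2.75578 ≈ 7.62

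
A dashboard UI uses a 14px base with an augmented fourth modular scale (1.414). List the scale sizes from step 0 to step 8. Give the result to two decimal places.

14.00px, 19.80px, 27.99px, 39.58px, 55.97px, 79.14px, 111.90px, 158.22px, 223.73px

Step 0: 14px
Step 1: 14.0 × 1.414 = 19.80
Step 2: 14.0 × 1.414² = 27.99
Step 3: 14.0 × 1.414³ = 39.58
Step 4: 14.0 × 1.414⁴ = 55.97
Step 5: 14.0 × 1.414⁵ = 79.14
Step 6: 14.0 × 1.414⁶ = 111.90
Step 7: 14.0 × 1.414⁷ = 158.22
Step 8: 14.0 × 1.414⁸ = 223.73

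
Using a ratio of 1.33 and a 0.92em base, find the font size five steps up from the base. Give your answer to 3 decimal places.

3.829em

0.92 × 1.33⁵ = 0.92 × 4.16158 ≈ 3.829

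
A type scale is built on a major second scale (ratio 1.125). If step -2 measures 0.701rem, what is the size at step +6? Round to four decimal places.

Moving from step -2 to step +6 is 8 steps up, so multiply by r⁸.
0.701 × 1.125⁸ = 0.701 × 2.56578 ≈ 1.7986

1.7986rem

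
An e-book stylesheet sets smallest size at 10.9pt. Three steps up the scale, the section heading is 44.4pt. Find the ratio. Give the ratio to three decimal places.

1.597

The ratio satisfies 10.9 × r³ = 44.4, so r = (44.4 / 10.9)^(1/3).
r = 4.0734^(1/3) ≈ 1.5971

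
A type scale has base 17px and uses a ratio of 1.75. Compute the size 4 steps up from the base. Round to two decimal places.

159.44px

A modular type scale is a geometric sequence: sizeₙ = base × rⁿ.
17.0 × 1.75⁴ = 17.0 × 9.37891 ≈ 159.44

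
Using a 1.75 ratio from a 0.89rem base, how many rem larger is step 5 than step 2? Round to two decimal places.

Step 2: 0.89 × 1.75² = 2.7256rem
Step 5: 0.89 × 1.75⁵ = 14.6076rem
Difference: 14.6076 − 2.7256 = 11.8820rem

11.88rem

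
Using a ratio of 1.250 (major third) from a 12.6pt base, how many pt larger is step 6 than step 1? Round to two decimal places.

Step 1: 12.6 × 1.250 = 15.7500pt
Step 6: 12.6 × 1.250⁶ = 48.0652pt
Difference: 48.0652 − 15.7500 = 32.3152pt

32.32pt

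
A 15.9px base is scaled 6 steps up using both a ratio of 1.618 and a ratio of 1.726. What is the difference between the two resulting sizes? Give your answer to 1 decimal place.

At 1.618: 15.9 × 1.618⁶ = 285.278px
At 1.726: 15.9 × 1.726⁶ = 420.380px
Difference: 420.380 − 285.278 = 135.102px

135.1px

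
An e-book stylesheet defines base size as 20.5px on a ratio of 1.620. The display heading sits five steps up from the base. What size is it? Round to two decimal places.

Each step on a modular scale multiplies by the ratio, so the size n steps from the base is base × ratioⁿ.
20.5 × 1.620⁵ = 20.5 × 11.15771 ≈ 228.73

228.73px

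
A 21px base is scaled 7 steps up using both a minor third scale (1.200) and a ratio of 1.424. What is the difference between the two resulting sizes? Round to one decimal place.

174.1px

Minor third: 21.0 × 1.200⁷ = 75.247px
At 1.424: 21.0 × 1.424⁷ = 249.338px
Difference: 249.338 − 75.247 = 174.091px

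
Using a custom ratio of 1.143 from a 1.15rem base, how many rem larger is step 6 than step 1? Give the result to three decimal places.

Step 1: 1.15 × 1.143 = 1.31445rem
Step 6: 1.15 × 1.143⁶ = 2.56434rem
Difference: 2.56434 − 1.31445 = 1.24989rem

1.250rem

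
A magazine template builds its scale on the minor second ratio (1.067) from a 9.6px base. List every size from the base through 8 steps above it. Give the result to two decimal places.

Step 0: 9.6px
Step 1: 9.6 × 1.067 = 10.24
Step 2: 9.6 × 1.067² = 10.93
Step 3: 9.6 × 1.067³ = 11.66
Step 4: 9.6 × 1.067⁴ = 12.44
Step 5: 9.6 × 1.067⁵ = 13.28
Step 6: 9.6 × 1.067⁶ = 14.17
Step 7: 9.6 × 1.067⁷ = 15.12
Step 8: 9.6 × 1.067⁸ = 16.13

9.60px, 10.24px, 10.93px, 11.66px, 12.44px, 13.28px, 14.17px, 15.12px, 16.13px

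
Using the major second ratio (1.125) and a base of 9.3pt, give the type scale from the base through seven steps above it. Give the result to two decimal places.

Step 0: 9.3pt
Step 1: 9.3 × 1.125 = 10.46
Step 2: 9.3 × 1.125² = 11.77
Step 3: 9.3 × 1.125³ = 13.24
Step 4: 9.3 × 1.125⁴ = 14.90
Step 5: 9.3 × 1.125⁵ = 16.76
Step 6: 9.3 × 1.125⁶ = 18.85
Step 7: 9.3 × 1.125⁷ = 21.21

9.30pt, 10.46pt, 11.77pt, 13.24pt, 14.90pt, 16.76pt, 18.85pt, 21.21pt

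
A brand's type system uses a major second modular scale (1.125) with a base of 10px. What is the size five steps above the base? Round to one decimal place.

18.0px

Each step on a modular scale multiplies by the ratio, so the size n steps from the base is base × ratioⁿ.
10.0 × 1.125⁵ = 10.0 × 1.80203 ≈ 18.02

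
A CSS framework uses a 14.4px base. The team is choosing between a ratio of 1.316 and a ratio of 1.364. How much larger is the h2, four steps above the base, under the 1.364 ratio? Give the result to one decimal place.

At 1.316: 14.4 × 1.316⁴ = 43.190px
At 1.364: 14.4 × 1.364⁴ = 49.845px
Difference: 49.845 − 43.190 = 6.655px

6.7px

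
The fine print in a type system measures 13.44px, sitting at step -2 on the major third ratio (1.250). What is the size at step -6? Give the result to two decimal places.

5.51px

Moving from step -2 to step -6 is 4 steps down, so divide by r⁴.
13.44 ÷ 1.250⁴ = 13.44 ÷ 2.44141 ≈ 5.505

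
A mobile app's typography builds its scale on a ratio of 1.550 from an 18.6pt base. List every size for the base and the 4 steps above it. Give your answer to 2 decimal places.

18.60pt, 28.83pt, 44.69pt, 69.26pt, 107.36pt

Step 0: 18.6pt
Step 1: 18.6 × 1.550 = 28.83
Step 2: 18.6 × 1.550² = 44.69
Step 3: 18.6 × 1.550³ = 69.26
Step 4: 18.6 × 1.550⁴ = 107.36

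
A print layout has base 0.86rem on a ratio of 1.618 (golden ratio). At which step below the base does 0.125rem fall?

4

1.618ⁿ = 0.86 / 0.125 = 6.8800
n = ln(6.8800) / ln(1.618) = 1.9286 / 0.4812 ≈ 4.01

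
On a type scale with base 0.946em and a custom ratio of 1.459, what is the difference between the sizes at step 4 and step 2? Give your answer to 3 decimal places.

2.273em

Step 2: 0.946 × 1.459² = 2.01373em
Step 4: 0.946 × 1.459⁴ = 4.28659em
Difference: 4.28659 − 2.01373 = 2.27286em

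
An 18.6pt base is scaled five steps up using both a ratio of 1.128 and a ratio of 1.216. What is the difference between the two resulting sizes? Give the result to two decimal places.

At 1.128: 18.6 × 1.128⁵ = 33.9671pt
At 1.216: 18.6 × 1.216⁵ = 49.4517pt
Difference: 49.4517 − 33.9671 = 15.4846pt

15.48pt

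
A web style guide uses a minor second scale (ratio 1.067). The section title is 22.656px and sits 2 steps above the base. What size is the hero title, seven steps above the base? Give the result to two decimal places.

31.33px

22.656 × 1.067⁵ = 22.656 × 1.38300 ≈ 31.333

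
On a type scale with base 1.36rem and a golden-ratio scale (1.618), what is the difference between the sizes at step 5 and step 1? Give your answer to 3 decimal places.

12.881rem

Step 1: 1.36 × 1.618 = 2.20048rem
Step 5: 1.36 × 1.618⁵ = 15.08105rem
Difference: 15.08105 − 2.20048 = 12.88057rem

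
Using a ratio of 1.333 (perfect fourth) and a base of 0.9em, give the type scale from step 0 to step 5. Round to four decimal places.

0.9000em, 1.1997em, 1.5992em, 2.1317em, 2.8416em, 3.7879em

Step 0: 0.9em
Step 1: 0.9 × 1.333 = 1.1997
Step 2: 0.9 × 1.333² = 1.5992
Step 3: 0.9 × 1.333³ = 2.1317
Step 4: 0.9 × 1.333⁴ = 2.8416
Step 5: 0.9 × 1.333⁵ = 3.7879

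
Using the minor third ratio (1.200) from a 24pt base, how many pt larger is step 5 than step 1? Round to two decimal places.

30.92pt

Step 1: 24.0 × 1.200 = 28.8000pt
Step 5: 24.0 × 1.200⁵ = 59.7197pt
Difference: 59.7197 − 28.8000 = 30.9197pt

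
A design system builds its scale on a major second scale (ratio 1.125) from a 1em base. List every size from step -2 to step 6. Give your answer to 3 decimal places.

Step -2: 1.0 ÷ 1.125² = 0.790
Step -1: 1.0 ÷ 1.125 = 0.889
Step 0: 1em
Step 1: 1.0 × 1.125 = 1.125
Step 2: 1.0 × 1.125² = 1.266
Step 3: 1.0 × 1.125³ = 1.424
Step 4: 1.0 × 1.125⁴ = 1.602
Step 5: 1.0 × 1.125⁵ = 1.802
Step 6: 1.0 × 1.125⁶ = 2.027

0.790em, 0.889em, 1.000em, 1.125em, 1.266em, 1.424em, 1.602em, 1.802em, 2.027em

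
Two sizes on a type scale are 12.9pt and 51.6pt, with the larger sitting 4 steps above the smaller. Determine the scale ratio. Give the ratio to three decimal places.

The ratio satisfies 12.9 × r⁴ = 51.6, so r = (51.6 / 12.9)^(1/4).
r = 4.0000^(1/4) ≈ 1.4142

1.414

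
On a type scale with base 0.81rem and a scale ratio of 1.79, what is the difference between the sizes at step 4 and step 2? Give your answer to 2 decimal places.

Step 2: 0.81 × 1.79² = 2.5953rem
Step 4: 0.81 × 1.79⁴ = 8.3157rem
Difference: 8.3157 − 2.5953 = 5.7204rem

5.72rem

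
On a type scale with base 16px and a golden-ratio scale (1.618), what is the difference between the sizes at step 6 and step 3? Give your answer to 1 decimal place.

219.3px

Step 3: 16.0 × 1.618³ = 67.773px
Step 6: 16.0 × 1.618⁶ = 287.072px
Difference: 287.072 − 67.773 = 219.299px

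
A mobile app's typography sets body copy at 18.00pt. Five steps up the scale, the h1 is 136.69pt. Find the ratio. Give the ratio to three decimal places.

r⁵ = 136.69 / 18.00, so r = (136.69/18.00)^(1/5).
r = 7.5939^(1/5) ≈ 1.5000

1.500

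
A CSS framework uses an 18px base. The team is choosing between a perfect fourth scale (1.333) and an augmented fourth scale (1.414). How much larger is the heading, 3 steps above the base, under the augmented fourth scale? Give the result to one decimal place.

Perfect fourth: 18.0 × 1.333³ = 42.635px
Augmented fourth: 18.0 × 1.414³ = 50.889px
Difference: 50.889 − 42.635 = 8.254px

8.3px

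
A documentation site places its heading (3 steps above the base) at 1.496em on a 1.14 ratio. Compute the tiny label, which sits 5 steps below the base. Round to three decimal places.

0.524em

1.496 ÷ 1.14⁸ = 1.496 ÷ 2.85259 ≈ 0.524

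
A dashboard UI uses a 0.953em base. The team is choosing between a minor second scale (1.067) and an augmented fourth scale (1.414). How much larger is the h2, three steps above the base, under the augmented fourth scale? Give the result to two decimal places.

1.54em

Minor second: 0.953 × 1.067³ = 1.1577em
Augmented fourth: 0.953 × 1.414³ = 2.6943em
Difference: 2.6943 − 1.1577 = 1.5366em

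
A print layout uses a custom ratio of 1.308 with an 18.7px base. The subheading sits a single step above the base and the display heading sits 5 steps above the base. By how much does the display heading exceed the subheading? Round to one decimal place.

47.1px

Step 1: 18.7 × 1.308 = 24.460px
Step 5: 18.7 × 1.308⁵ = 71.595px
Difference: 71.595 − 24.460 = 47.135px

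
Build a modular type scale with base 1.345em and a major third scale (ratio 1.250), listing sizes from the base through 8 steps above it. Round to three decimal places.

Step 0: 1.345em
Step 1: 1.345 × 1.250 = 1.681
Step 2: 1.345 × 1.250² = 2.102
Step 3: 1.345 × 1.250³ = 2.627
Step 4: 1.345 × 1.250⁴ = 3.284
Step 5: 1.345 × 1.250⁵ = 4.105
Step 6: 1.345 × 1.250⁶ = 5.131
Step 7: 1.345 × 1.250⁷ = 6.413
Step 8: 1.345 × 1.250⁸ = 8.017

1.345em, 1.681em, 2.102em, 2.627em, 3.284em, 4.105em, 5.131em, 6.413em, 8.017em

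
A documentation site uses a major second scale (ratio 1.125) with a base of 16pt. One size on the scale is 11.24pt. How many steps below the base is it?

1.125ⁿ = 16 / 11.24 = 1.4235
n = ln(1.4235) / ln(1.125) = 0.3531 / 0.1178 ≈ 3.00

3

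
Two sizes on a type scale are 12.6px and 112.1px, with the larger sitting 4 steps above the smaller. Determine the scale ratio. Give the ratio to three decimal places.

1.727

The ratio satisfies 12.6 × r⁴ = 112.1, so r = (112.1 / 12.6)^(1/4).
r = 8.8968^(1/4) ≈ 1.7271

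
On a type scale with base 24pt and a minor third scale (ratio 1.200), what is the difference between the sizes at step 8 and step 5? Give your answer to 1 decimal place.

Step 5: 24.0 × 1.200⁵ = 59.720pt
Step 8: 24.0 × 1.200⁸ = 103.196pt
Difference: 103.196 − 59.720 = 43.476pt

43.5pt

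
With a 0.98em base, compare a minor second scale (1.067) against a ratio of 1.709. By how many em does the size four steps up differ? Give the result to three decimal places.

7.090em

Minor second: 0.98 × 1.067⁴ = 1.27023em
At 1.709: 0.98 × 1.709⁴ = 8.35977em
Difference: 8.35977 − 1.27023 = 7.08954em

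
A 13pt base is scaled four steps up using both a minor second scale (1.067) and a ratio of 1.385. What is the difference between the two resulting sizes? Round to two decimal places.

Minor second: 13.0 × 1.067⁴ = 16.8500pt
At 1.385: 13.0 × 1.385⁴ = 47.8346pt
Difference: 47.8346 − 16.8500 = 30.9846pt

30.98pt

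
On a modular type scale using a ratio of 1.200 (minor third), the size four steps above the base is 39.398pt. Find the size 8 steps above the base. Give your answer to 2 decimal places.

81.70pt

39.398 × 1.200⁴ = 39.398 × 2.07360 ≈ 81.696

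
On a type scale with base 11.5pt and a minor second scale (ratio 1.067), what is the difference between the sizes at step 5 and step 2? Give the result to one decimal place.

2.8pt

Step 2: 11.5 × 1.067² = 13.093pt
Step 5: 11.5 × 1.067⁵ = 15.904pt
Difference: 15.904 − 13.093 = 2.811pt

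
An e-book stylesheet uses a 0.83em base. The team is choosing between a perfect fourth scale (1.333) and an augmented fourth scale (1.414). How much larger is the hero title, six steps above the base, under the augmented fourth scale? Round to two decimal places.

1.98em

Perfect fourth: 0.83 × 1.333⁶ = 4.6565em
Augmented fourth: 0.83 × 1.414⁶ = 6.6340em
Difference: 6.6340 − 4.6565 = 1.9775em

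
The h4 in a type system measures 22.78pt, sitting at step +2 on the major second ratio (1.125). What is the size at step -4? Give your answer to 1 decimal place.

22.78 ÷ 1.125⁶ = 22.78 ÷ 2.02729 ≈ 11.237

11.2pt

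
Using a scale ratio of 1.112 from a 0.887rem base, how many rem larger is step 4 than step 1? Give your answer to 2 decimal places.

Step 1: 0.887 × 1.112 = 0.9863rem
Step 4: 0.887 × 1.112⁴ = 1.3563rem
Difference: 1.3563 − 0.9863 = 0.3700rem

0.37rem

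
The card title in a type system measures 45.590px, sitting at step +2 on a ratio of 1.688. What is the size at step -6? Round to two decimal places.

45.590 ÷ 1.688⁸ = 45.590 ÷ 65.91428 ≈ 0.692

0.69px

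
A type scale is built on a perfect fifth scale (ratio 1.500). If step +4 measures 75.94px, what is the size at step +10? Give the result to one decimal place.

865.0px

75.94 × 1.500⁶ = 75.94 × 11.39062 ≈ 865.004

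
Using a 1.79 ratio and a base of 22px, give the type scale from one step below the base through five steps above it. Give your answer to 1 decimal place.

Step -1: 22.0 ÷ 1.79 = 12.3
Step 0: 22px
Step 1: 22.0 × 1.79 = 39.4
Step 2: 22.0 × 1.79² = 70.5
Step 3: 22.0 × 1.79³ = 126.2
Step 4: 22.0 × 1.79⁴ = 225.9
Step 5: 22.0 × 1.79⁵ = 404.3

12.3px, 22.0px, 39.4px, 70.5px, 126.2px, 225.9px, 404.3px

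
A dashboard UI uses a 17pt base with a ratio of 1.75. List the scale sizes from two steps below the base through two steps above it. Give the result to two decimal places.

5.55pt, 9.71pt, 17.00pt, 29.75pt, 52.06pt

Step -2: 17.0 ÷ 1.75² = 5.55
Step -1: 17.0 ÷ 1.75 = 9.71
Step 0: 17pt
Step 1: 17.0 × 1.75 = 29.75
Step 2: 17.0 × 1.75² = 52.06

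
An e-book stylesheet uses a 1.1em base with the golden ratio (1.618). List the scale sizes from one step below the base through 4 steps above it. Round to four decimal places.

0.6799em, 1.1000em, 1.7798em, 2.8797em, 4.6594em, 7.5389em

Step -1: 1.1 ÷ 1.618 = 0.6799
Step 0: 1.1em
Step 1: 1.1 × 1.618 = 1.7798
Step 2: 1.1 × 1.618² = 2.8797
Step 3: 1.1 × 1.618³ = 4.6594
Step 4: 1.1 × 1.618⁴ = 7.5389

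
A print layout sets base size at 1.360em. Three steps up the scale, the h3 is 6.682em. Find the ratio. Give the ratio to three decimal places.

1.700

r³ = 6.682 / 1.360, so r = (6.682/1.360)^(1/3).
r = 4.9132^(1/3) ≈ 1.7000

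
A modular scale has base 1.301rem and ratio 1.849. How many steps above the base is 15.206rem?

1.849ⁿ = 15.206 / 1.301 = 11.6879
n = ln(11.6879) / ln(1.849) = 2.4586 / 0.6146 ≈ 4.00

4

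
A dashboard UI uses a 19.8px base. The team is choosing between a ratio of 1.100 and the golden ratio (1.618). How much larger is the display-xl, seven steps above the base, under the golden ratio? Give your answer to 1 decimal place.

At 1.100: 19.8 × 1.100⁷ = 38.585px
Golden ratio: 19.8 × 1.618⁷ = 574.797px
Difference: 574.797 − 38.585 = 536.212px

536.2px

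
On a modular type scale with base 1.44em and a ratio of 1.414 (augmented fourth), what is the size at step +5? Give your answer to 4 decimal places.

8.1397em

1.44 × 1.414⁵ = 1.44 × 5.65258 ≈ 8.1397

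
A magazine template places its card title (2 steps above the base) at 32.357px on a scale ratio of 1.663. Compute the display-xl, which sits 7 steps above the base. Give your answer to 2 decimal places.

Moving from step +2 to step +7 is 5 steps up, so multiply by r⁵.
32.357 × 1.663⁵ = 32.357 × 12.71924 ≈ 411.557

411.56px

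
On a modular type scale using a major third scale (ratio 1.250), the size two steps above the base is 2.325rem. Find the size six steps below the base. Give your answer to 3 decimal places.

2.325 ÷ 1.250⁸ = 2.325 ÷ 5.96046 ≈ 0.390

0.390rem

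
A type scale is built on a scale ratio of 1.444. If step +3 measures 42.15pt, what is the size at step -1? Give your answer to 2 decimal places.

Moving from step +3 to step -1 is 4 steps down, so divide by r⁴.
42.15 ÷ 1.444⁴ = 42.15 ÷ 4.34779 ≈ 9.695

9.69pt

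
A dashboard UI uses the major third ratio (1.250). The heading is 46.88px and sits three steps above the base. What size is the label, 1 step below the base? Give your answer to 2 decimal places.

46.88 ÷ 1.250⁴ = 46.88 ÷ 2.44141 ≈ 19.202

19.20px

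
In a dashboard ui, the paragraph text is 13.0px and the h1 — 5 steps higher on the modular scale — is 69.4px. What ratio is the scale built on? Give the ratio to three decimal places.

1.398

r⁵ = 69.4 / 13.0, so r = (69.4/13.0)^(1/5).
r = 5.3385^(1/5) ≈ 1.3979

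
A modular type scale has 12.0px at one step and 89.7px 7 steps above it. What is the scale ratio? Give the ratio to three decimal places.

The ratio satisfies 12.0 × r⁷ = 89.7, so r = (89.7 / 12.0)^(1/7).
r = 7.4750^(1/7) ≈ 1.3329

1.333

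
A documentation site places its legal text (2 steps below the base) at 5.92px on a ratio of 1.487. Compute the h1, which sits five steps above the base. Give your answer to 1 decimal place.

95.2px

Moving from step -2 to step +5 is 7 steps up, so multiply by r⁷.
5.92 × 1.487⁷ = 5.92 × 16.07595 ≈ 95.170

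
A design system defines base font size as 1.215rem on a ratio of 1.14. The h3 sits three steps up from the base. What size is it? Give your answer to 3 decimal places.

1.800rem

1.215 × 1.14³ = 1.215 × 1.48154 ≈ 1.800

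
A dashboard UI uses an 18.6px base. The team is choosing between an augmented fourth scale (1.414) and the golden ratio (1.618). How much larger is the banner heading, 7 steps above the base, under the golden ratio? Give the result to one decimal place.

Augmented fourth: 18.6 × 1.414⁷ = 210.213px
Golden ratio: 18.6 × 1.618⁷ = 539.961px
Difference: 539.961 − 210.213 = 329.748px

329.7px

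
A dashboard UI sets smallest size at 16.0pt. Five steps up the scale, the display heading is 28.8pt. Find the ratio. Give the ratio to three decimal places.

1.125

The ratio satisfies 16.0 × r⁵ = 28.8, so r = (28.8 / 16.0)^(1/5).
r = 1.8000^(1/5) ≈ 1.1247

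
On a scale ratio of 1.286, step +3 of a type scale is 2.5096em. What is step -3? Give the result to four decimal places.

0.5548em

2.5096 ÷ 1.286⁶ = 2.5096 ÷ 4.52320 ≈ 0.5548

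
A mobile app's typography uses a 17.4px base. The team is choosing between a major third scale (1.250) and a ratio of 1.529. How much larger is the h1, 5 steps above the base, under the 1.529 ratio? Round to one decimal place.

Major third: 17.4 × 1.250⁵ = 53.101px
At 1.529: 17.4 × 1.529⁵ = 145.407px
Difference: 145.407 − 53.101 = 92.306px

92.3px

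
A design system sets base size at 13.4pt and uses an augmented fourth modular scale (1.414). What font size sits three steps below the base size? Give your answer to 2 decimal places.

4.74pt

A modular type scale is a geometric sequence: sizeₙ = base × rⁿ.
13.4 ÷ 1.414³ = 13.4 ÷ 2.82715 ≈ 4.74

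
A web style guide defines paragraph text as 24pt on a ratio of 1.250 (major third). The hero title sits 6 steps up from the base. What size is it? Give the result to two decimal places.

91.55pt

24.0 × 1.250⁶ = 24.0 × 3.81470 ≈ 91.55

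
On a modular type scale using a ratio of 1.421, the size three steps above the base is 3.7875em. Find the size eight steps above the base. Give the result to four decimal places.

21.9444em

3.7875 × 1.421⁵ = 3.7875 × 5.79389 ≈ 21.9444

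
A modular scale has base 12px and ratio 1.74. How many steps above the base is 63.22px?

1.74ⁿ = 63.22 / 12 = 5.2683
n = ln(5.2683) / ln(1.74) = 1.6617 / 0.5539 ≈ 3.00

3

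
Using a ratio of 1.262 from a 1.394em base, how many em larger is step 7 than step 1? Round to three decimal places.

5.348em

Step 1: 1.394 × 1.262 = 1.75923em
Step 7: 1.394 × 1.262⁷ = 7.10687em
Difference: 7.10687 − 1.75923 = 5.34764em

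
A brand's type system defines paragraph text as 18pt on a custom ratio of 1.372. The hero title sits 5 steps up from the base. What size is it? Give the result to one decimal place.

87.5pt

18.0 × 1.372⁵ = 18.0 × 4.86150 ≈ 87.51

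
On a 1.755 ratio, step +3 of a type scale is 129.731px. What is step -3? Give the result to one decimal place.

4.4px

129.731 ÷ 1.755⁶ = 129.731 ÷ 29.21882 ≈ 4.440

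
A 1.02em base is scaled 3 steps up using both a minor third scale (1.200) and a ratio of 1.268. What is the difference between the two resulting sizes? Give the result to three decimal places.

0.317em

Minor third: 1.02 × 1.200³ = 1.76256em
At 1.268: 1.02 × 1.268³ = 2.07950em
Difference: 2.07950 − 1.76256 = 0.31694em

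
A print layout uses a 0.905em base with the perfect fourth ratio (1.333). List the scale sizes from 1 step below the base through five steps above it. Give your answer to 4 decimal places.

Step -1: 0.905 ÷ 1.333 = 0.6789
Step 0: 0.905em
Step 1: 0.905 × 1.333 = 1.2064
Step 2: 0.905 × 1.333² = 1.6081
Step 3: 0.905 × 1.333³ = 2.1436
Step 4: 0.905 × 1.333⁴ = 2.8574
Step 5: 0.905 × 1.333⁵ = 3.8089

0.6789em, 0.9050em, 1.2064em, 1.6081em, 2.1436em, 2.8574em, 3.8089em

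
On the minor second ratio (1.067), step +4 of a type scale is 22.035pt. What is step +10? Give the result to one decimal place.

The gap is 10 − (4) = 6 steps, so the factor is 1.067^6.
22.035 × 1.067⁶ = 22.035 × 1.47566 ≈ 32.516

32.5pt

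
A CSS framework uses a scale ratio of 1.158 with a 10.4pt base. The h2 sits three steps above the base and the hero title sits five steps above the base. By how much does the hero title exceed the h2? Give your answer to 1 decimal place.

5.5pt

Step 3: 10.4 × 1.158³ = 16.149pt
Step 5: 10.4 × 1.158⁵ = 21.656pt
Difference: 21.656 − 16.149 = 5.507pt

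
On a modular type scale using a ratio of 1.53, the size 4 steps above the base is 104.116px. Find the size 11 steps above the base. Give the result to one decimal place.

2043.4px

104.116 × 1.53⁷ = 104.116 × 19.62637 ≈ 2043.419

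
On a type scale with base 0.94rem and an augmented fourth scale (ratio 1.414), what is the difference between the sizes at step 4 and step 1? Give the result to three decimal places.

Step 1: 0.94 × 1.414 = 1.32916rem
Step 4: 0.94 × 1.414⁴ = 3.75773rem
Difference: 3.75773 − 1.32916 = 2.42857rem

2.429rem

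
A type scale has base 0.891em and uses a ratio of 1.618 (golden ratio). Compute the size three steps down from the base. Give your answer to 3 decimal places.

Each step on a modular scale multiplies by the ratio, so the size n steps from the base is base × ratioⁿ.
0.891 ÷ 1.618³ = 0.891 ÷ 4.23580 ≈ 0.210

0.210em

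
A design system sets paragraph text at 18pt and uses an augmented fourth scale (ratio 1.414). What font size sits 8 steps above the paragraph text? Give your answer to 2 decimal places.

287.65pt

Every step multiplies by the scale ratio.
18.0 × 1.414⁸ = 18.0 × 15.98068 ≈ 287.65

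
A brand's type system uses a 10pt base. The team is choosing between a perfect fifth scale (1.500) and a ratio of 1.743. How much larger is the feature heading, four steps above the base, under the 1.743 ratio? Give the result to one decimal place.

41.7pt

Perfect fifth: 10.0 × 1.500⁴ = 50.625pt
At 1.743: 10.0 × 1.743⁴ = 92.297pt
Difference: 92.297 − 50.625 = 41.672pt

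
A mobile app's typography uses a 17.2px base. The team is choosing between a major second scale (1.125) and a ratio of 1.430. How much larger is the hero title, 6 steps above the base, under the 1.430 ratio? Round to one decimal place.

Major second: 17.2 × 1.125⁶ = 34.869px
At 1.430: 17.2 × 1.430⁶ = 147.077px
Difference: 147.077 − 34.869 = 112.208px

112.2px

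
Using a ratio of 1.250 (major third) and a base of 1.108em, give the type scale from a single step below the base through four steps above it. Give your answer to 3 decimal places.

Step -1: 1.108 ÷ 1.250 = 0.886
Step 0: 1.108em
Step 1: 1.108 × 1.250 = 1.385
Step 2: 1.108 × 1.250² = 1.731
Step 3: 1.108 × 1.250³ = 2.164
Step 4: 1.108 × 1.250⁴ = 2.705

0.886em, 1.108em, 1.385em, 1.731em, 2.164em, 2.705em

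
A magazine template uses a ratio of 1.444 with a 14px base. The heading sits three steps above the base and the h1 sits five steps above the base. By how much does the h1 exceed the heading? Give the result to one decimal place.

Step 3: 14.0 × 1.444³ = 42.153px
Step 5: 14.0 × 1.444⁵ = 87.895px
Difference: 87.895 − 42.153 = 45.742px

45.7px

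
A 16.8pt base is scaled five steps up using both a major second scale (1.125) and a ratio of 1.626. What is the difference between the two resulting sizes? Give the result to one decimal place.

Major second: 16.8 × 1.125⁵ = 30.274pt
At 1.626: 16.8 × 1.626⁵ = 190.947pt
Difference: 190.947 − 30.274 = 160.673pt

160.7pt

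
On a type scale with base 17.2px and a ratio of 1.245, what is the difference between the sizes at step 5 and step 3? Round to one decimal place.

18.3px

Step 3: 17.2 × 1.245³ = 33.192px
Step 5: 17.2 × 1.245⁵ = 51.449px
Difference: 51.449 − 33.192 = 18.257px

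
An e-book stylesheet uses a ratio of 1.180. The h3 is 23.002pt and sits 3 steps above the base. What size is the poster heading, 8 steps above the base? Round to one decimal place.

Moving from step +3 to step +8 is 5 steps up, so multiply by r⁵.
23.002 × 1.180⁵ = 23.002 × 2.28776 ≈ 52.623

52.6pt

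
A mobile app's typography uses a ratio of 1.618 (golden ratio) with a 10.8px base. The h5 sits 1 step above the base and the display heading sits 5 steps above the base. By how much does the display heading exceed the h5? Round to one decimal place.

102.3px

Step 1: 10.8 × 1.618 = 17.474px
Step 5: 10.8 × 1.618⁵ = 119.761px
Difference: 119.761 − 17.474 = 102.287px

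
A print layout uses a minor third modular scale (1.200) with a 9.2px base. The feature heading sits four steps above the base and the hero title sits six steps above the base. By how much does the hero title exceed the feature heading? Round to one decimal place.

8.4px

Step 4: 9.2 × 1.200⁴ = 19.077px
Step 6: 9.2 × 1.200⁶ = 27.471px
Difference: 27.471 − 19.077 = 8.394px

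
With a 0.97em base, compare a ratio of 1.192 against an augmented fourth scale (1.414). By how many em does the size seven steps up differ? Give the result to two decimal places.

At 1.192: 0.97 × 1.192⁷ = 3.3167em
Augmented fourth: 0.97 × 1.414⁷ = 10.9627em
Difference: 10.9627 − 3.3167 = 7.6460em

7.65em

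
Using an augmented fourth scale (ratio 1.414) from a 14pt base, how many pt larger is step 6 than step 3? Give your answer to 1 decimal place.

Step 3: 14.0 × 1.414³ = 39.580pt
Step 6: 14.0 × 1.414⁶ = 111.899pt
Difference: 111.899 − 39.580 = 72.319pt

72.3pt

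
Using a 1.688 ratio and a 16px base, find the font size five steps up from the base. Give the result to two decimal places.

219.27px

Every step multiplies by the scale ratio.
16.0 × 1.688⁵ = 16.0 × 13.70447 ≈ 219.27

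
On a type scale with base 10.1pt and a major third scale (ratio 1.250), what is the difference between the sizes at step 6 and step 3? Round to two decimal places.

Step 3: 10.1 × 1.250³ = 19.7266pt
Step 6: 10.1 × 1.250⁶ = 38.5284pt
Difference: 38.5284 − 19.7266 = 18.8018pt

18.80pt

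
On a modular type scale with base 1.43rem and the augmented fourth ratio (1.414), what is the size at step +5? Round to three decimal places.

Each step on a modular scale multiplies by the ratio, so the size n steps from the base is base × ratioⁿ.
1.43 × 1.414⁵ = 1.43 × 5.65258 ≈ 8.083

8.083rem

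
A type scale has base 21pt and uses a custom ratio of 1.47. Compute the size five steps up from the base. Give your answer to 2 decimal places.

21.0 × 1.47⁵ = 21.0 × 6.86415 ≈ 144.15

144.15pt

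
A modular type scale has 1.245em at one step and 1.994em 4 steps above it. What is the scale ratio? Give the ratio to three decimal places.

1.125

The ratio satisfies 1.245 × r⁴ = 1.994, so r = (1.994 / 1.245)^(1/4).
r = 1.6016^(1/4) ≈ 1.1250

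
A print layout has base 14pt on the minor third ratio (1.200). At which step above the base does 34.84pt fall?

1.200ⁿ = 34.84 / 14 = 2.4886
n = ln(2.4886) / ln(1.200) = 0.9117 / 0.1823 ≈ 5.00

5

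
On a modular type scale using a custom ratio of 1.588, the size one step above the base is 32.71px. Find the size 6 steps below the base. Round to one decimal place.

The gap is -6 − (1) = -7 steps, so the factor is 1.588^-7.
32.71 ÷ 1.588⁷ = 32.71 ÷ 25.46557 ≈ 1.284

1.3px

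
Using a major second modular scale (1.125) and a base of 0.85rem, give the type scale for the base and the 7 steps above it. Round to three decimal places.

Step 0: 0.85rem
Step 1: 0.85 × 1.125 = 0.956
Step 2: 0.85 × 1.125² = 1.076
Step 3: 0.85 × 1.125³ = 1.210
Step 4: 0.85 × 1.125⁴ = 1.362
Step 5: 0.85 × 1.125⁵ = 1.532
Step 6: 0.85 × 1.125⁶ = 1.723
Step 7: 0.85 × 1.125⁷ = 1.939

0.850rem, 0.956rem, 1.076rem, 1.210rem, 1.362rem, 1.532rem, 1.723rem, 1.939rem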